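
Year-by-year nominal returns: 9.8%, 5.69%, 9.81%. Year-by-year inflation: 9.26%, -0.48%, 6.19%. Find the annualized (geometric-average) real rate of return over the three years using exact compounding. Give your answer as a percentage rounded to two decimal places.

Nominal growth factor = 1.0980 × 1.0569 × 1.0981 = 1.27431892
Price-level growth factor = 1.0926 × 0.9952 × 1.0619 = 1.15466283
Real growth factor = 1.27431892 / 1.15466283 = 1.10362860
Annualized real rate = 1.10362860^(1/3) − 1 = 3.3414% → 3.34%.

3.34%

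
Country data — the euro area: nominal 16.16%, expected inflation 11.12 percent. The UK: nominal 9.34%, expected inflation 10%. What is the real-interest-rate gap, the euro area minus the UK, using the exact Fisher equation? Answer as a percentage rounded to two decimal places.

5.14%

The euro area: (1 + 0.1616)/(1 + 0.1112) − 1 = 4.5356%
The UK: (1 + 0.0934)/(1 + 0.1000) − 1 = -0.6000%
Differential = 4.5356% − (-0.6000%) = 5.1356% → 5.14%.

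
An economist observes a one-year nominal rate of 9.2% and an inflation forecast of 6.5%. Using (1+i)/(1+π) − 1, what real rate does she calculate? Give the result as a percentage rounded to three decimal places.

By the Fisher relation, 1 + r = (1 + i)/(1 + π).
1 + r = 1.09200 / 1.06500 = 1.025352
r = 1.025352 − 1 = 2.5352%, i.e. 2.535%.

2.535%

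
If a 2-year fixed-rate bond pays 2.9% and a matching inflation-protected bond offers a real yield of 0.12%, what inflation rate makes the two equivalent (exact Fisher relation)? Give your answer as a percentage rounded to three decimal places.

2.777%

(1 + π) = (1 + i)/(1 + r) = 1.02900 / 1.00120 = 1.027767
Break-even inflation = 1.027767 − 1 → 2.777%.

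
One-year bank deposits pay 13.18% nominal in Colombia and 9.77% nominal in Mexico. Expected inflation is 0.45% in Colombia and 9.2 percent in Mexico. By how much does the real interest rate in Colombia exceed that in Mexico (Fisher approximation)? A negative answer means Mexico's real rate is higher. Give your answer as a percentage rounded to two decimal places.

12.16%

Colombia: 13.18% − 0.45% = 12.730%
Mexico: 9.77% − 9.2% = 0.570%
Differential = 12.160% → 12.16%.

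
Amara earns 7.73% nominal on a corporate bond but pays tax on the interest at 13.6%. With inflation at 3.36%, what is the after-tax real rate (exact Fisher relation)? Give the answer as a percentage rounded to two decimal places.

3.21%

After-tax nominal return = 7.73% × (1 − 0.136) = 6.67872%.
1 + r = 1.0667872 / 1.03360 = 1.032108
After-tax real rate = 1.032108 − 1 → 3.21%.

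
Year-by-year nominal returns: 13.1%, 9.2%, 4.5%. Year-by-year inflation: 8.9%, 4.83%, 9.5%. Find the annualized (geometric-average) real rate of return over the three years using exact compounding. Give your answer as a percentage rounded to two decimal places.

1.07%

Compound the nominal returns: 1.1310 × 1.0920 × 1.0450 = 1.29062934.
Compound inflation: 1.0890 × 1.0483 × 1.0950 = 1.25005058.
Deflate: 1.29062934 / 1.25005058 = 1.03246170.
Annualized real rate = 1.03246170^(1/3) − 1 = 1.0706% → 1.07%.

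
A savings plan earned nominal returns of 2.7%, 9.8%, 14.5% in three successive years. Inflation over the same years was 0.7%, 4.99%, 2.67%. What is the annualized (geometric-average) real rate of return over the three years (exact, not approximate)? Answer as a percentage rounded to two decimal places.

5.95%

Compound the nominal returns: 1.0270 × 1.0980 × 1.1450 = 1.29115467.
Compound inflation: 1.0070 × 1.0499 × 1.0267 = 1.08547786.
Deflate: 1.29115467 / 1.08547786 = 1.18948043.
Annualized real rate = 1.18948043^(1/3) − 1 = 5.9544% → 5.95%.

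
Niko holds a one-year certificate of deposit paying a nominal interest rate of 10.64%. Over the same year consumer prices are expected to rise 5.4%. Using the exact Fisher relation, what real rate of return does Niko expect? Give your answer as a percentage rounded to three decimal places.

4.972%

By the Fisher relation, 1 + r = (1 + i)/(1 + π).
1 + r = 1.10640 / 1.05400 = 1.0497154
r = 1.0497154 − 1 = 4.97154%, i.e. 4.972%.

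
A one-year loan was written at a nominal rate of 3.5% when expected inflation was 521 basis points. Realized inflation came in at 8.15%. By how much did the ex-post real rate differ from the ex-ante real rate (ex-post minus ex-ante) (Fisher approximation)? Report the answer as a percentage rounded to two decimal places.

Ex-ante: 3.5% − 5.21% = -1.710%
Ex-post: 3.5% − 8.15% = -4.650%
Difference (ex-post − ex-ante) = -2.9400% → -2.94%.

-2.94%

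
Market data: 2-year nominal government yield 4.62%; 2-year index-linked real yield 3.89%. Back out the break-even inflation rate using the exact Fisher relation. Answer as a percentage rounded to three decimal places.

0.703%

(1 + π) = (1 + i)/(1 + r) = 1.04620 / 1.03890 = 1.007027
Break-even inflation = 1.007027 − 1 → 0.703%.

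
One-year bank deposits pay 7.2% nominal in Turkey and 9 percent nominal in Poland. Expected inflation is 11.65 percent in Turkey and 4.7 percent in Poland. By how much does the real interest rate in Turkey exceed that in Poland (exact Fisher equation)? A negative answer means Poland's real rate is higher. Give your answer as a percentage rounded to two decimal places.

Turkey: (1 + 0.0720)/(1 + 0.1165) − 1 = -3.9857%
Poland: (1 + 0.0900)/(1 + 0.0470) − 1 = 4.1070%
Differential = -3.9857% − 4.1070% = -8.0926% → -8.09%.

-8.09%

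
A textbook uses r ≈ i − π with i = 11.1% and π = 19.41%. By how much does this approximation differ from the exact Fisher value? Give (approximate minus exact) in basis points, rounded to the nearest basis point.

Approximate: r ≈ 11.100% − 19.410% = -8.3100%
Exact: (1 + 0.1110)/(1 + 0.1941) − 1 = -6.9592%
Error = -8.3100% − (-6.9592%) = -1.3508% → -135 basis points.

-135 basis points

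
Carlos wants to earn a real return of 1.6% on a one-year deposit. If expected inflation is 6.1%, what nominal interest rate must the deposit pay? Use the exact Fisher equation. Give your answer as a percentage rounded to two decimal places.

(1 + i) = (1 + r)(1 + π) = 1.01600 × 1.06100 = 1.077976
i = 1.077976 − 1, so the required nominal rate is 7.80%.

7.80%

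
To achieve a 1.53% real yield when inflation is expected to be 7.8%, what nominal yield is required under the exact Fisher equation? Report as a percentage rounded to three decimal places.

(1 + i) = (1 + r)(1 + π) = 1.01530 × 1.07800 = 1.0944934
i = 1.0944934 − 1, so the required nominal rate is 9.449%.

9.449%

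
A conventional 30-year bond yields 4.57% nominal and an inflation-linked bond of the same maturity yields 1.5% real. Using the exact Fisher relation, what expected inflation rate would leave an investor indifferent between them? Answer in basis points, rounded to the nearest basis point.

(1 + π) = (1 + i)/(1 + r) = 1.04570 / 1.01500 = 1.030246
Break-even inflation = 1.030246 − 1 → 302 basis points.

302 basis points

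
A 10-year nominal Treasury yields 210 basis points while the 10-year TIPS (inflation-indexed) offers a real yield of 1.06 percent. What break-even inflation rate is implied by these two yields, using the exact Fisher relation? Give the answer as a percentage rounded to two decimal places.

1.03%

(1 + π) = (1 + i)/(1 + r) = 1.02100 / 1.01060 = 1.010291
Break-even inflation = 1.010291 − 1 → 1.03%.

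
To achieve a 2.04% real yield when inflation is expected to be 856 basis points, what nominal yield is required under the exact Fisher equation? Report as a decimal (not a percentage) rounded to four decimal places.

(1 + i) = (1 + r)(1 + π) = 1.02040 × 1.08560 = 1.10774624
i = 1.10774624 − 1, so the required nominal rate is 0.1077.

0.1077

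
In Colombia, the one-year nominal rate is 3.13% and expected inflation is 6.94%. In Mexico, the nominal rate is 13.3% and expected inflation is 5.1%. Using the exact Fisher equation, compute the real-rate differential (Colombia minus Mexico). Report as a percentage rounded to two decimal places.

Colombia: (1 + 0.0313)/(1 + 0.0694) − 1 = -3.5627%
Mexico: (1 + 0.1330)/(1 + 0.0510) − 1 = 7.8021%
Differential = -3.5627% − 7.8021% = -11.3648% → -11.36%.

-11.36%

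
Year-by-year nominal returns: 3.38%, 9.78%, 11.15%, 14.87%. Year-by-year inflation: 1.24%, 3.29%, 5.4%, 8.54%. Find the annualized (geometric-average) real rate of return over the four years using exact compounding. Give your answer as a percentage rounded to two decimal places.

4.91%

Compound the nominal returns: 1.0338 × 1.0978 × 1.1115 × 1.1487 = 1.44902488.
Compound inflation: 1.0124 × 1.0329 × 1.0540 × 1.0854 = 1.19630204.
Deflate: 1.44902488 / 1.19630204 = 1.21125338.
Annualized real rate = 1.21125338^(1/4) − 1 = 4.9080% → 4.91%.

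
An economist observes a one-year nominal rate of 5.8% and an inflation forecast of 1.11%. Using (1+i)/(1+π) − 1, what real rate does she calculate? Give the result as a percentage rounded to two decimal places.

4.64%

By the Fisher identity, 1 + r = (1 + i)/(1 + π).
1 + r = 1.05800 / 1.01110 = 1.046385
r = 1.046385 − 1 = 4.6385%, i.e. 4.64%.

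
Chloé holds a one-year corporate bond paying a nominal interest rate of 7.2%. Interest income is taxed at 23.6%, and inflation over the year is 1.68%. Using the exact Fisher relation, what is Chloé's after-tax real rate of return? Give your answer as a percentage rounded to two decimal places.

After-tax nominal return = 7.2% × (1 − 0.236) = 5.5008%.
1 + r = 1.055008 / 1.01680 = 1.037577
After-tax real rate = 1.037577 − 1 → 3.76%.

3.76%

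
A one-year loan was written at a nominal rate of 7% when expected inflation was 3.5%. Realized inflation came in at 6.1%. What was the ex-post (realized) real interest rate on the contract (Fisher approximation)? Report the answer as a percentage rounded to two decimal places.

0.90%

Ex-post: 7% − 6.1% = 0.900%
So the realized real rate is 0.90%.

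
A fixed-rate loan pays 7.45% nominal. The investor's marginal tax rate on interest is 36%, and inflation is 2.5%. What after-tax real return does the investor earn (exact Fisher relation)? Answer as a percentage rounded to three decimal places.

After-tax nominal return = 7.45% × (1 − 0.36) = 4.7680%.
1 + r = 1.04768 / 1.02500 = 1.022127
After-tax real rate = 1.022127 − 1 → 2.213%.

2.213%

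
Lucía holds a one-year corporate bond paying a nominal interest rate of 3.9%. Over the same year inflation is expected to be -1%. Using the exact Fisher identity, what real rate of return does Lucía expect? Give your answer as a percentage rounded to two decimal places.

1 + r = 1.03900 / 0.99000 = 1.049495
r = 1.049495 − 1 = 4.9495%, i.e. 4.95%.

4.95%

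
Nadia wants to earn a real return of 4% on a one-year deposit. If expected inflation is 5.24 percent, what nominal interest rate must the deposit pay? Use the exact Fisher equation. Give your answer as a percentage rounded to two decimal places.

9.45%

(1 + i) = (1 + r)(1 + π) = 1.04000 × 1.05240 = 1.094496
i = 1.094496 − 1, so the required nominal rate is 9.45%.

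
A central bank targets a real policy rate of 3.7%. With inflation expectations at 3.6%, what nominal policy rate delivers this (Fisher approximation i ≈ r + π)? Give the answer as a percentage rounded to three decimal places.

7.300%

i ≈ r + π = 3.7% + 3.6% = 7.300%.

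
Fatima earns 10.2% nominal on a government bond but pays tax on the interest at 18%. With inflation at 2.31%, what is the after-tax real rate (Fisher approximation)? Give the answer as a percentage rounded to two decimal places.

After-tax nominal return = 10.2% × (1 − 0.18) = 8.3640%.
r ≈ 8.3640% − 2.31% → 6.05%.

6.05%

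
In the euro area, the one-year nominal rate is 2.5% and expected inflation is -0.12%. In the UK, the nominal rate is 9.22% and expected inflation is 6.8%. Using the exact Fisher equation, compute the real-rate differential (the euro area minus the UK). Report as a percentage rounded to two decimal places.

The euro area: (1 + 0.0250)/(1 − 0.0012) − 1 = 2.6231%
The UK: (1 + 0.0922)/(1 + 0.0680) − 1 = 2.2659%
Differential = 2.6231% − 2.2659% = 0.3572% → 0.36%.

0.36%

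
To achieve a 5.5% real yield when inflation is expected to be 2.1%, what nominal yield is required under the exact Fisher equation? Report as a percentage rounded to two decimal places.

7.72%

(1 + i) = (1 + r)(1 + π) = 1.05500 × 1.02100 = 1.077155
i = 1.077155 − 1, so the required nominal rate is 7.72%.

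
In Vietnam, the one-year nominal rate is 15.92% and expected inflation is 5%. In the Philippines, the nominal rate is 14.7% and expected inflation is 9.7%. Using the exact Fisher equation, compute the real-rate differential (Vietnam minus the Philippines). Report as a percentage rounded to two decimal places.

5.84%

Vietnam: (1 + 0.1592)/(1 + 0.0500) − 1 = 10.4000%
The Philippines: (1 + 0.1470)/(1 + 0.0970) − 1 = 4.5579%
Differential = 10.4000% − 4.5579% = 5.8421% → 5.84%.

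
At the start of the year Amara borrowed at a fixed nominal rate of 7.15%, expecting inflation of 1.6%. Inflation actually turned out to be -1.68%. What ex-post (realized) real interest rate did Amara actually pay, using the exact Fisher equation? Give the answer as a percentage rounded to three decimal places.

8.981%

Ex-post: (1 + 0.0715)/(1 − 0.0168) − 1 = 8.9809%
So the realized real rate is 8.981%.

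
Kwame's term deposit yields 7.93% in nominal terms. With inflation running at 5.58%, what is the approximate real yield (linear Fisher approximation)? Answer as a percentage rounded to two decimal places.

r ≈ i − π = 7.93% − 5.58% = 2.35%.

2.35%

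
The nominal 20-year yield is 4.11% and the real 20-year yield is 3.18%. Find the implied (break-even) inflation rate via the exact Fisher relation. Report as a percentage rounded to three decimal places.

0.901%

(1 + π) = (1 + i)/(1 + r) = 1.04110 / 1.03180 = 1.009013
Break-even inflation = 1.009013 − 1 → 0.901%.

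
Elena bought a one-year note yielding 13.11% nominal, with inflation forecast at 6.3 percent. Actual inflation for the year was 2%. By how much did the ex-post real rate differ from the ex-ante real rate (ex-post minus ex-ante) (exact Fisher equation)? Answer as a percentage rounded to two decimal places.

Ex-ante: (1 + 0.1311)/(1 + 0.0630) − 1 = 6.4064%
Ex-post: (1 + 0.1311)/(1 + 0.0200) − 1 = 10.8922%
Difference (ex-post − ex-ante) = 4.4858% → 4.49%.

4.49%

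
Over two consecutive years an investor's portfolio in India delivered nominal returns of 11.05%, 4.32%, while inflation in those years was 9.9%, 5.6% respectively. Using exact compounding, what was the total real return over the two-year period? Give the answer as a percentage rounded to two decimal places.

-0.18%

Nominal growth factor = 1.1105 × 1.0432 = 1.158474
Price-level growth factor = 1.0990 × 1.0560 = 1.160544
Real growth factor = 1.158474 / 1.160544 = 0.998216
Total real return = 0.998216 − 1 → -0.18%.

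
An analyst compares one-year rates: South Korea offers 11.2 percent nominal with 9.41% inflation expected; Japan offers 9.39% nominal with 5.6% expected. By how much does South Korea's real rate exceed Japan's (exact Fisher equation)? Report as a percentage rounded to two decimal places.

South Korea: (1 + 0.1120)/(1 + 0.0941) − 1 = 1.6360%
Japan: (1 + 0.0939)/(1 + 0.0560) − 1 = 3.5890%
Differential = 1.6360% − 3.5890% = -1.9530% → -1.95%.

-1.95%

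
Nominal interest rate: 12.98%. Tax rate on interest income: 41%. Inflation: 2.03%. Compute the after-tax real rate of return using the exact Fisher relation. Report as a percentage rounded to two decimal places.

5.52%

After-tax nominal return = 12.98% × (1 − 0.41) = 7.6582%.
1 + r = 1.076582 / 1.02030 = 1.055162
After-tax real rate = 1.055162 − 1 → 5.52%.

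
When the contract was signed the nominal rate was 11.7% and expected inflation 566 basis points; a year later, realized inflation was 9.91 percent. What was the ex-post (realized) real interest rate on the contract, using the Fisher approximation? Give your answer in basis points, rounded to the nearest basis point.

179 basis points

Ex-post: 11.7% − 9.91% = 1.790%
So the realized real rate is 179 basis points.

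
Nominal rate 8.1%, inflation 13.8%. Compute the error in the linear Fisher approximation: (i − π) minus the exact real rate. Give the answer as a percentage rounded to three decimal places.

Approximate: r ≈ 8.100% − 13.800% = -5.7000%
Exact: (1 + 0.0810)/(1 + 0.1380) − 1 = -5.0088%
Error = -5.7000% − (-5.0088%) = -0.6912% → -0.691%.

-0.691%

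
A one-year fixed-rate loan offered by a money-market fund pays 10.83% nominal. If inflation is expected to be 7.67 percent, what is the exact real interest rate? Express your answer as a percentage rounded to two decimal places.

1 + r = 1.10830 / 1.07670 = 1.029349
r = 1.029349 − 1 = 2.9349%, i.e. 2.93%.

2.93%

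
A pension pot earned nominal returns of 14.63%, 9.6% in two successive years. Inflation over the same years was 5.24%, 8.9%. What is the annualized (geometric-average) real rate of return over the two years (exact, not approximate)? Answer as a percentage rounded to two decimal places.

Compound the nominal returns: 1.1463 × 1.0960 = 1.25634480.
Compound inflation: 1.0524 × 1.0890 = 1.14606360.
Deflate: 1.25634480 / 1.14606360 = 1.09622607.
Annualized real rate = 1.09622607^(1/2) − 1 = 4.7008% → 4.70%.

4.70%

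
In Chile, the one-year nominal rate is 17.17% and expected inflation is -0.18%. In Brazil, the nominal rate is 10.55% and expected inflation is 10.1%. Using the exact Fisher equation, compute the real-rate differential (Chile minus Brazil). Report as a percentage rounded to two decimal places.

Chile: (1 + 0.1717)/(1 − 0.0018) − 1 = 17.3813%
Brazil: (1 + 0.1055)/(1 + 0.1010) − 1 = 0.4087%
Differential = 17.3813% − 0.4087% = 16.9726% → 16.97%.

16.97%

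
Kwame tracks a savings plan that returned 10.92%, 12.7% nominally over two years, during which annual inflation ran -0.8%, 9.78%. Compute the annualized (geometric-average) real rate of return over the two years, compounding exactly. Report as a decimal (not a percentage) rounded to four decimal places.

0.0714

Nominal growth factor = 1.1092 × 1.1270 = 1.25006840
Price-level growth factor = 0.9920 × 1.0978 = 1.08901760
Real growth factor = 1.25006840 / 1.08901760 = 1.14788632
Annualized real rate = 1.14788632^(1/2) − 1 = 7.1395% → 0.0714.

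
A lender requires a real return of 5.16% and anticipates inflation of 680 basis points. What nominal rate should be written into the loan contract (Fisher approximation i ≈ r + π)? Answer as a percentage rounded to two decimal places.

11.96%

i ≈ r + π = 5.16% + 6.8% = 11.96%.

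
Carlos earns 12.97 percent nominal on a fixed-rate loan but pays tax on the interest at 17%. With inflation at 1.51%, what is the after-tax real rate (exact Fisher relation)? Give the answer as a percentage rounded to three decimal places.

9.117%

After-tax nominal return = 12.97% × (1 − 0.17) = 10.7651%.
1 + r = 1.107651 / 1.01510 = 1.091174
After-tax real rate = 1.091174 − 1 → 9.117%.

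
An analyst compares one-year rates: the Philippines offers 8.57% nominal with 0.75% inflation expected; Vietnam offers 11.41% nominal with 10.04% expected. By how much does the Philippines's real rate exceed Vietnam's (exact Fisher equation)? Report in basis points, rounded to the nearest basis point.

652 basis points

The Philippines: (1 + 0.0857)/(1 + 0.0075) − 1 = 7.7618%
Vietnam: (1 + 0.1141)/(1 + 0.1004) − 1 = 1.2450%
Differential = 7.7618% − 1.2450% = 6.5168% → 652 basis points.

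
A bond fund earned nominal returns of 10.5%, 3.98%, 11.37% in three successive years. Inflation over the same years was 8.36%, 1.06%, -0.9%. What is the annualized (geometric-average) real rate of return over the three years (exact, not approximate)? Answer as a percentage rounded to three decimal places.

5.646%

Compound the nominal returns: 1.1050 × 1.0398 × 1.1137 = 1.27961791.
Compound inflation: 1.0836 × 1.0106 × 0.9910 = 1.08523038.
Deflate: 1.27961791 / 1.08523038 = 1.17912098.
Annualized real rate = 1.17912098^(1/3) − 1 = 5.6459% → 5.646%.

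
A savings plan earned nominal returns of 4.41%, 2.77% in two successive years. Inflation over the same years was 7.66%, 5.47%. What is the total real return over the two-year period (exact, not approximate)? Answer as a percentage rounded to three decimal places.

-5.501%

Compound the nominal returns: 1.0441 × 1.0277 = 1.0730216.
Compound inflation: 1.0766 × 1.0547 = 1.1354900.
Deflate: 1.0730216 / 1.1354900 = 0.9449855.
Total real return = 0.9449855 − 1 → -5.501%.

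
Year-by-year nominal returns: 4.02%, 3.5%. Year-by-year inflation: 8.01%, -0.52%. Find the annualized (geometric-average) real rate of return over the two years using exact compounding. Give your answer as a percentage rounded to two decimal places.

0.10%

Nominal growth factor = 1.0402 × 1.0350 = 1.07660700
Price-level growth factor = 1.0801 × 0.9948 = 1.07448348
Real growth factor = 1.07660700 / 1.07448348 = 1.00197632
Annualized real rate = 1.00197632^(1/2) − 1 = 0.0988% → 0.10%.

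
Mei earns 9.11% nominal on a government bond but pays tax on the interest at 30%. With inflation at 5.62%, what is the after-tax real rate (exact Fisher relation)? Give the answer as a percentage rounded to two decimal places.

After-tax nominal return = 9.11% × (1 − 0.3) = 6.3770%.
1 + r = 1.06377 / 1.05620 = 1.007167
After-tax real rate = 1.007167 − 1 → 0.72%.

0.72%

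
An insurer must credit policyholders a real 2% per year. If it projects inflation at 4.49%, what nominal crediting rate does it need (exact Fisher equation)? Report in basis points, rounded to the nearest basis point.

658 basis points

(1 + i) = (1 + r)(1 + π) = 1.02000 × 1.04490 = 1.065798
i = 1.065798 − 1, so the required nominal rate is 658 basis points.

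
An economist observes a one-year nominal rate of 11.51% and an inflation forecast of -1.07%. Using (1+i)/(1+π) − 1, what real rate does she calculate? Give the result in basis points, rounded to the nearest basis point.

By the Fisher equation, 1 + r = (1 + i)/(1 + π).
1 + r = 1.11510 / 0.98930 = 1.127161
r = 1.127161 − 1 = 12.7161%, i.e. 1272 basis points.

1272 basis points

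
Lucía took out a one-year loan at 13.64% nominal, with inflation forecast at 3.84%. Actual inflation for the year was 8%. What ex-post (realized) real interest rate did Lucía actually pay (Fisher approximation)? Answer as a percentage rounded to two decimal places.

5.64%

Ex-post: 13.64% − 8% = 5.640%
So the realized real rate is 5.64%.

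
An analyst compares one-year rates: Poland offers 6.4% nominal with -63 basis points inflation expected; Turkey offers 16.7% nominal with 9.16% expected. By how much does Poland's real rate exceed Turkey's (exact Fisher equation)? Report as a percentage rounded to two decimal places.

0.17%

Poland: (1 + 0.0640)/(1 − 0.0063) − 1 = 7.0746%
Turkey: (1 + 0.1670)/(1 + 0.0916) − 1 = 6.9073%
Differential = 7.0746% − 6.9073% = 0.1673% → 0.17%.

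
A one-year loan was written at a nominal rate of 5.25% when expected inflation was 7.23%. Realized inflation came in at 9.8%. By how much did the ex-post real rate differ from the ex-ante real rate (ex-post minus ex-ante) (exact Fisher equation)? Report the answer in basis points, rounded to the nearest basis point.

Ex-ante: (1 + 0.0525)/(1 + 0.0723) − 1 = -1.8465%
Ex-post: (1 + 0.0525)/(1 + 0.0980) − 1 = -4.1439%
Difference (ex-post − ex-ante) = -2.2974% → -230 basis points.

-230 basis points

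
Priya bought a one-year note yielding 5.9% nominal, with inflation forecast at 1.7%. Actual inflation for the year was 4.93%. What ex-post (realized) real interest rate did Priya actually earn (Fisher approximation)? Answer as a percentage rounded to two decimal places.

0.97%

Ex-post: 5.9% − 4.93% = 0.970%
So the realized real rate is 0.97%.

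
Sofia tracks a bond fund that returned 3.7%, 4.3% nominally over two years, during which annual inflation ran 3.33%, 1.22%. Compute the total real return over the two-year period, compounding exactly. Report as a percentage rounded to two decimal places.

3.41%

Nominal growth factor = 1.0370 × 1.0430 = 1.081591
Price-level growth factor = 1.0333 × 1.0122 = 1.045906
Real growth factor = 1.081591 / 1.045906 = 1.034118
Total real return = 1.034118 − 1 → 3.41%.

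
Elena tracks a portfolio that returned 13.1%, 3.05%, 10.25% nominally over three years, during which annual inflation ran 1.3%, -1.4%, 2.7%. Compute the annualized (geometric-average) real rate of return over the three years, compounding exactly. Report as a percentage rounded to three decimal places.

Nominal growth factor = 1.1310 × 1.0305 × 1.1025 = 1.28495879
Price-level growth factor = 1.0130 × 0.9860 × 1.0270 = 1.02578609
Real growth factor = 1.28495879 / 1.02578609 = 1.25265765
Annualized real rate = 1.25265765^(1/3) − 1 = 7.7980% → 7.798%.

7.798%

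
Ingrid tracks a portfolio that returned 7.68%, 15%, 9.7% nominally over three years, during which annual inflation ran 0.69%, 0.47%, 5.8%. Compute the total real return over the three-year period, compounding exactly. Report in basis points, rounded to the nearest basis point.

Compound the nominal returns: 1.0768 × 1.1500 × 1.0970 = 1.358437.
Compound inflation: 1.0069 × 1.0047 × 1.0580 = 1.070307.
Deflate: 1.358437 / 1.070307 = 1.269203.
Total real return = 1.269203 − 1 → 2692 basis points.

2692 basis points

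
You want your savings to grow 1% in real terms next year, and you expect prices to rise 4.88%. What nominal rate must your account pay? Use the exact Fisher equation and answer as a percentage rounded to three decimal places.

5.929%

(1 + i) = (1 + r)(1 + π) = 1.01000 × 1.04880 = 1.059288
i = 1.059288 − 1, so the required nominal rate is 5.929%.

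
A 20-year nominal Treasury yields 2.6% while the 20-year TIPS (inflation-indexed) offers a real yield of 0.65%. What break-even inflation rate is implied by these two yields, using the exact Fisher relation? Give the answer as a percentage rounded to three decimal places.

1.937%

(1 + π) = (1 + i)/(1 + r) = 1.02600 / 1.00650 = 1.019374
Break-even inflation = 1.019374 − 1 → 1.937%.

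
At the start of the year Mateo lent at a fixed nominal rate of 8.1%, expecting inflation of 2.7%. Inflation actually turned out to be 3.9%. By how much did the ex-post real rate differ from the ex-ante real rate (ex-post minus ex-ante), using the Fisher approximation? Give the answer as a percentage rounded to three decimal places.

-1.200%

Ex-ante: 8.1% − 2.7% = 5.400%
Ex-post: 8.1% − 3.9% = 4.200%
Difference (ex-post − ex-ante) = -1.2000% → -1.200%.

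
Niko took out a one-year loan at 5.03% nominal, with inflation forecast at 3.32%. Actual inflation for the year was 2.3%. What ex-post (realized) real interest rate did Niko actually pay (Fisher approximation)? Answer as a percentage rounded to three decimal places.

2.730%

Ex-post: 5.03% − 2.3% = 2.730%
So the realized real rate is 2.730%.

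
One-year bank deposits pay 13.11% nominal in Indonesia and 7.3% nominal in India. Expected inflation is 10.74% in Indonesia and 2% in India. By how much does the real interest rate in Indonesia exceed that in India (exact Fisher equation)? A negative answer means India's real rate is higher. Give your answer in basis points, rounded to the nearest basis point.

Indonesia: (1 + 0.1311)/(1 + 0.1074) − 1 = 2.1401%
India: (1 + 0.0730)/(1 + 0.0200) − 1 = 5.1961%
Differential = 2.1401% − 5.1961% = -3.0559% → -306 basis points.

-306 basis points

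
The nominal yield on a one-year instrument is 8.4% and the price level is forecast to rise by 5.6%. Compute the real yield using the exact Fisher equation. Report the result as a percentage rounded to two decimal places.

2.65%

1 + r = 1.08400 / 1.05600 = 1.026515
r = 1.026515 − 1 = 2.6515%, i.e. 2.65%.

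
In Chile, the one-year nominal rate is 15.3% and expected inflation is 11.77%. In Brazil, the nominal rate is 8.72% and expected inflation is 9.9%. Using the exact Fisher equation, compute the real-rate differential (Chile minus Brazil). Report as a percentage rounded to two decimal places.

4.23%

Chile: (1 + 0.1530)/(1 + 0.1177) − 1 = 3.1583%
Brazil: (1 + 0.0872)/(1 + 0.0990) − 1 = -1.0737%
Differential = 3.1583% − (-1.0737%) = 4.2320% → 4.23%.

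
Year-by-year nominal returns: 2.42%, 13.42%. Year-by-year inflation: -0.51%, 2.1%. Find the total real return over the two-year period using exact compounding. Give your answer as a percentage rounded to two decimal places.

14.36%

Nominal growth factor = 1.0242 × 1.1342 = 1.161648
Price-level growth factor = 0.9949 × 1.0210 = 1.015793
Real growth factor = 1.161648 / 1.015793 = 1.143587
Total real return = 1.143587 − 1 → 14.36%.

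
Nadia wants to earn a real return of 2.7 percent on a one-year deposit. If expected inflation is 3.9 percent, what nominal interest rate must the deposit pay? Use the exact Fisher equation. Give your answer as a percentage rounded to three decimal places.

6.705%

(1 + i) = (1 + r)(1 + π) = 1.02700 × 1.03900 = 1.067053
i = 1.067053 − 1, so the required nominal rate is 6.705%.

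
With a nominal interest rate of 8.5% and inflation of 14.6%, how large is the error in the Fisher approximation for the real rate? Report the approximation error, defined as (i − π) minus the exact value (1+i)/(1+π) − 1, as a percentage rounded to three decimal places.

-0.777%

Approximate: r ≈ 8.500% − 14.600% = -6.1000%
Exact: (1 + 0.0850)/(1 + 0.1460) − 1 = -5.3229%
Error = -6.1000% − (-5.3229%) = -0.7771% → -0.777%.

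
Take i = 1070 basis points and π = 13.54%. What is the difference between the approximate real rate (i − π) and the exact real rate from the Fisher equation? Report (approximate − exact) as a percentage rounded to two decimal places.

-0.34%

Approximate: r ≈ 10.700% − 13.540% = -2.8400%
Exact: (1 + 0.1070)/(1 + 0.1354) − 1 = -2.5013%
Error = -2.8400% − (-2.5013%) = -0.3387% → -0.34%.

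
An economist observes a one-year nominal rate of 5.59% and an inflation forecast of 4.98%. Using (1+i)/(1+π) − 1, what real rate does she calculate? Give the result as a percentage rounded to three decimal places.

0.581%

1 + r = 1.05590 / 1.04980 = 1.005811
r = 1.005811 − 1 = 0.5811%, i.e. 0.581%.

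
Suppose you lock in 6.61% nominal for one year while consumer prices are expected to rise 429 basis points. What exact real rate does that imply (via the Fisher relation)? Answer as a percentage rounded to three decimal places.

By the Fisher relation, 1 + r = (1 + i)/(1 + π).
1 + r = 1.06610 / 1.04290 = 1.022246
r = 1.022246 − 1 = 2.2246%, i.e. 2.225%.

2.225%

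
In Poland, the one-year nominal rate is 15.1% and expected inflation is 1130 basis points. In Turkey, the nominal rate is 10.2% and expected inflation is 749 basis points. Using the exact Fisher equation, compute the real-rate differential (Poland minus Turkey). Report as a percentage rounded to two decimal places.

Poland: (1 + 0.1510)/(1 + 0.1130) − 1 = 3.4142%
Turkey: (1 + 0.1020)/(1 + 0.0749) − 1 = 2.5212%
Differential = 3.4142% − 2.5212% = 0.8930% → 0.89%.

0.89%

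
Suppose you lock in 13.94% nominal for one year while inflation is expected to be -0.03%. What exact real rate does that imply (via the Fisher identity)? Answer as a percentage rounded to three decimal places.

13.974%

By the Fisher identity, 1 + r = (1 + i)/(1 + π).
1 + r = 1.13940 / 0.99970 = 1.139742
r = 1.139742 − 1 = 13.9742%, i.e. 13.974%.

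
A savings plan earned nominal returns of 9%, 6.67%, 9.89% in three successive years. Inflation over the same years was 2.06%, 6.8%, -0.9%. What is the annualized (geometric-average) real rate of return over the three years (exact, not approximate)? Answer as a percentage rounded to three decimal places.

5.757%

Compound the nominal returns: 1.0900 × 1.0667 × 1.0989 = 1.27769433.
Compound inflation: 1.0206 × 1.0680 × 0.9910 = 1.08019079.
Deflate: 1.27769433 / 1.08019079 = 1.18284134.
Annualized real rate = 1.18284134^(1/3) − 1 = 5.7569% → 5.757%.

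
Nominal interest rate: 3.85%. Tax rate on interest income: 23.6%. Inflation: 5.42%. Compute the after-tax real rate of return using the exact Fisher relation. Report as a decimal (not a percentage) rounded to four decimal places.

-0.0235

After-tax nominal return = 3.85% × (1 − 0.236) = 2.9414%.
1 + r = 1.029414 / 1.05420 = 0.976488
After-tax real rate = 0.976488 − 1 → -0.0235.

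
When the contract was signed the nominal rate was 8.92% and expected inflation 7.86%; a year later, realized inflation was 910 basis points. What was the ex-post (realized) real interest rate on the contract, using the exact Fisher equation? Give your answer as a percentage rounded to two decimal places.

-0.16%

Ex-post: (1 + 0.0892)/(1 + 0.0910) − 1 = -0.16499%
So the realized real rate is -0.16%.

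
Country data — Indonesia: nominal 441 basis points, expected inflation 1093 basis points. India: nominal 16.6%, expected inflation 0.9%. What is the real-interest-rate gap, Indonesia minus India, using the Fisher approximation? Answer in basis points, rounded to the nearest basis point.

-2222 basis points

Indonesia: 4.41% − 10.93% = -6.520%
India: 16.6% − 0.9% = 15.700%
Differential = -22.220% → -2222 basis points.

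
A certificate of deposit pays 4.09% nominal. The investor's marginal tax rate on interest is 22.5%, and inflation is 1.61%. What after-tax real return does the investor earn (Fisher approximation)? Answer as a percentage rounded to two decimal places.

1.56%

After-tax nominal return = 4.09% × (1 − 0.225) = 3.16975%.
r ≈ 3.16975% − 1.61% → 1.56%.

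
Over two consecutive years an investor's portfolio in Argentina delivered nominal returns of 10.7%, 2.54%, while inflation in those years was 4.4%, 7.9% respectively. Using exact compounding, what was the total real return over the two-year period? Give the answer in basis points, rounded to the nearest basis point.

Nominal growth factor = 1.1070 × 1.0254 = 1.135118
Price-level growth factor = 1.0440 × 1.0790 = 1.126476
Real growth factor = 1.135118 / 1.126476 = 1.007672
Total real return = 1.007672 − 1 → 77 basis points.

77 basis points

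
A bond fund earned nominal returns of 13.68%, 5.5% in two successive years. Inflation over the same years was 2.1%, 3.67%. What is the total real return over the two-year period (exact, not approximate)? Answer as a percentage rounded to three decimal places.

13.307%

Nominal growth factor = 1.1368 × 1.0550 = 1.199324
Price-level growth factor = 1.0210 × 1.0367 = 1.058471
Real growth factor = 1.199324 / 1.058471 = 1.133072
Total real return = 1.133072 − 1 → 13.307%.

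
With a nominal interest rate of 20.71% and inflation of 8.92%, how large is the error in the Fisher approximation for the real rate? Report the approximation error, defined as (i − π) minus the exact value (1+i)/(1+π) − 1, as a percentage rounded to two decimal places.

Approximate: r ≈ 20.710% − 8.920% = 11.7900%
Exact: (1 + 0.2071)/(1 + 0.0892) − 1 = 10.8245%
Error = 11.7900% − 10.8245% = 0.9655% → 0.97%.

0.97%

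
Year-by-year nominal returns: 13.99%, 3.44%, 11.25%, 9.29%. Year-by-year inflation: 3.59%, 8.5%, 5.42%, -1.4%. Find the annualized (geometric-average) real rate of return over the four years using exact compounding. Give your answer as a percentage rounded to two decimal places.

5.25%

Nominal growth factor = 1.1399 × 1.0344 × 1.1125 × 1.0929 = 1.43362548
Price-level growth factor = 1.0359 × 1.0850 × 1.0542 × 0.9860 = 1.16828150
Real growth factor = 1.43362548 / 1.16828150 = 1.22712333
Annualized real rate = 1.22712333^(1/4) − 1 = 5.2500% → 5.25%.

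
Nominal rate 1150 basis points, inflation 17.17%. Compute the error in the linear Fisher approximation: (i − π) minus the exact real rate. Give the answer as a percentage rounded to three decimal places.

-0.831%

Approximate: r ≈ 11.500% − 17.170% = -5.6700%
Exact: (1 + 0.1150)/(1 + 0.1717) − 1 = -4.8391%
Error = -5.6700% − (-4.8391%) = -0.8309% → -0.831%.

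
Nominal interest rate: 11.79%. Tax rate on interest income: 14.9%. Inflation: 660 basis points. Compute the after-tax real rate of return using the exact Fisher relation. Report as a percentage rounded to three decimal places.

3.221%

After-tax nominal return = 11.79% × (1 − 0.149) = 10.03329%.
1 + r = 1.1003329 / 1.06600 = 1.032207
After-tax real rate = 1.032207 − 1 → 3.221%.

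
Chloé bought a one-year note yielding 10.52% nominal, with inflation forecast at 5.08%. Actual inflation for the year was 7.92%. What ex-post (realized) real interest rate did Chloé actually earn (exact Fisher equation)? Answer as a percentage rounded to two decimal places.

2.41%

Ex-post: (1 + 0.1052)/(1 + 0.0792) − 1 = 2.4092%
So the realized real rate is 2.41%.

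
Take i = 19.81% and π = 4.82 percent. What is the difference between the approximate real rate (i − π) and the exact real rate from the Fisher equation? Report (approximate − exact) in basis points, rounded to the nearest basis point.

Approximate: r ≈ 19.810% − 4.820% = 14.9900%
Exact: (1 + 0.1981)/(1 + 0.0482) − 1 = 14.3007%
Error = 14.9900% − 14.3007% = 0.6893% → 69 basis points.

69 basis points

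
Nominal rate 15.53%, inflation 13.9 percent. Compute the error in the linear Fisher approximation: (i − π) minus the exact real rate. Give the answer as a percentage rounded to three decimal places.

Approximate: r ≈ 15.530% − 13.900% = 1.6300%
Exact: (1 + 0.1553)/(1 + 0.1390) − 1 = 1.4311%
Error = 1.6300% − 1.4311% = 0.1989% → 0.199%.

0.199%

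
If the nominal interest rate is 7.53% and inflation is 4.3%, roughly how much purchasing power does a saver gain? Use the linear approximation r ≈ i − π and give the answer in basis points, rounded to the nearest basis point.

323 basis points

r ≈ i − π = 7.53% − 4.3% = 323 basis points.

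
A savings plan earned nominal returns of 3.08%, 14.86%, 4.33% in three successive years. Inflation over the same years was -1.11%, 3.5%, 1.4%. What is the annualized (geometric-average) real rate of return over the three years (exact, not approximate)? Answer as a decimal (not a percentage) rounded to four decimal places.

0.0598

Compound the nominal returns: 1.0308 × 1.1486 × 1.0433 = 1.23524308.
Compound inflation: 0.9889 × 1.0350 × 1.0140 = 1.03784066.
Deflate: 1.23524308 / 1.03784066 = 1.19020494.
Annualized real rate = 1.19020494^(1/3) − 1 = 5.9759% → 0.0598.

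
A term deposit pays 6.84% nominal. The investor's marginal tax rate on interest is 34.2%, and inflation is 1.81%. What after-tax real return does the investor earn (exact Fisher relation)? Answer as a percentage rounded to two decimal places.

After-tax nominal return = 6.84% × (1 − 0.342) = 4.50072%.
1 + r = 1.0450072 / 1.01810 = 1.026429
After-tax real rate = 1.026429 − 1 → 2.64%.

2.64%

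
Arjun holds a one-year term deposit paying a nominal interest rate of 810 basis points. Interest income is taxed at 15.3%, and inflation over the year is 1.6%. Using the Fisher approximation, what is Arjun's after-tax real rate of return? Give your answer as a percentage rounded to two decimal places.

After-tax nominal return = 8.1% × (1 − 0.153) = 6.8607%.
r ≈ 6.8607% − 1.6% → 5.26%.

5.26%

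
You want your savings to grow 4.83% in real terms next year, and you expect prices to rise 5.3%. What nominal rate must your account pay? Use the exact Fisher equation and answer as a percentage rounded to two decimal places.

10.39%

(1 + i) = (1 + r)(1 + π) = 1.04830 × 1.05300 = 1.1038599
i = 1.1038599 − 1, so the required nominal rate is 10.39%.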